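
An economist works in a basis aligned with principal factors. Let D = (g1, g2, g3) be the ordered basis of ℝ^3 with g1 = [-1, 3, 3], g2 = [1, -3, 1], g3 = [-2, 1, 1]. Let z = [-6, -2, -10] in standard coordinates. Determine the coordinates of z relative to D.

Write z = c_1 g1 + ... + c_3 g3 and solve for the c_i.
Solving this 3x3 system gives c = (-4, -2, 4).
Check: -4g1 - 2g2 + 4g3 = [-6, -2, -10].

[-4, -2, 4]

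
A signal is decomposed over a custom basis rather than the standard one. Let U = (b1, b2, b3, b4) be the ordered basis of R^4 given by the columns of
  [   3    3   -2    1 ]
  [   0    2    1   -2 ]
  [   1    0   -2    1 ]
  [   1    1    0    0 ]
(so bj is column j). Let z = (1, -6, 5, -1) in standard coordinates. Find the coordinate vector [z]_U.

(1, -2, -2, 0)

[z]_U is the unique c with M c = z, where M has columns b1, ..., b4.
Solving this 4x4 system gives c = (1, -2, -2, 0).
Check: b1 - 2b2 - 2b3 + 0·b4 = (1, -6, 5, -1).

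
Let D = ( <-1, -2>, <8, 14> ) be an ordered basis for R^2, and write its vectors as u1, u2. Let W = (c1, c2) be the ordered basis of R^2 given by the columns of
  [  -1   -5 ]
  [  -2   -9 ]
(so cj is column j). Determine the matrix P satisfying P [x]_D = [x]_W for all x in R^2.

[[1, 2], [0, -2]]

Take x = uj: its D-coordinates are the j-th standard unit vector, so P e_j — column j of P — equals [uj]_W.
u1 = c1 + 0·c2, giving column 1 = <1, 0>; repeating for each j gives P = [[1, 2], [0, -2]].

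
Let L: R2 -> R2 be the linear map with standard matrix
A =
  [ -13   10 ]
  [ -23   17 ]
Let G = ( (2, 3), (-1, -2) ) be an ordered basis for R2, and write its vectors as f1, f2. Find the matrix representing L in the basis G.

[[3, -3], [2, 1]]

The j-th column of [L]_G is [L(fj)]_G.
L(f1) = A f1 = (4, 5) = 3f1 + 2f2, so column 1 is (3, 2).
Repeating for f2 and assembling the columns gives [[3, -3], [2, 1]].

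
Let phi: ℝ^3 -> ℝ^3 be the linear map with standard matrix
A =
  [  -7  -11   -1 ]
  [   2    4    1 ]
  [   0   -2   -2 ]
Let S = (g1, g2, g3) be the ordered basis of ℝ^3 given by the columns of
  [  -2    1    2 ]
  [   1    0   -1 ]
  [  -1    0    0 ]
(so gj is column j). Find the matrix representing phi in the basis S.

With P the matrix whose columns are g1, ..., g3, [phi]_S = P^(-1) A P.
Column by column: phi(g1) = A g1 = <4, -1, 0>; its S-coordinates <0, 2, 1> give column 1.
Continuing for each basis vector yields [phi]_S = [[0, 0, -2], [2, -3, -3], [1, -2, -2]].

[[0, 0, -2], [2, -3, -3], [1, -2, -2]]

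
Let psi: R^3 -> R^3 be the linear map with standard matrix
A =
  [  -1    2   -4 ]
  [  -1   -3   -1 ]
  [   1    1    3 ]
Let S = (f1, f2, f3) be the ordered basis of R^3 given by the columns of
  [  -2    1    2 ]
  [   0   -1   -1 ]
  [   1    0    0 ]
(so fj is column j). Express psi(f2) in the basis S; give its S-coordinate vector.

[0, -1, -1]

Compute psi(f2) = A f2 = [-3, 2, 0] in standard coordinates.
Then write this in S-coordinates: solve for y in y_1 f1 + ... + y_3 f3 = [-3, 2, 0].
This gives y = [0, -1, -1], which is column 2 of [psi]_S.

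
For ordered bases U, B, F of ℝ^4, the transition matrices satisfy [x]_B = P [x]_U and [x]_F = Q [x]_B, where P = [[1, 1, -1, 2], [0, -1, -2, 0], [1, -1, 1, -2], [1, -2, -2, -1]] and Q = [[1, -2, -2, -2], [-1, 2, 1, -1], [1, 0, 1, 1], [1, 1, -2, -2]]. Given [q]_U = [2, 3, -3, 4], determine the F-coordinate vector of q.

[38, -20, 2, 47]

Composing the changes, [q]_F = Q P [q]_U.
Q P = [[-3, 9, 5, 8], [-1, -2, 0, -3], [3, -2, -2, -1], [-3, 6, -1, 8]]; applying this to [2, 3, -3, 4] gives [38, -20, 2, 47].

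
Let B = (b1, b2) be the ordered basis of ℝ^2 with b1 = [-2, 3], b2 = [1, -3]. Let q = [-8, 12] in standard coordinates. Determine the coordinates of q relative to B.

We seek scalars with c_1 b1 + c_2 b2 = q; equivalently solve M c = q where the columns of M are b1, b2.
System: -2c_1 + c_2 = -8, 3c_1 - 3c_2 = 12; solving gives c_1 = 4, c_2 = 0.
Check: 4b1 + 0·b2 = [-8, 12].

[4, 0]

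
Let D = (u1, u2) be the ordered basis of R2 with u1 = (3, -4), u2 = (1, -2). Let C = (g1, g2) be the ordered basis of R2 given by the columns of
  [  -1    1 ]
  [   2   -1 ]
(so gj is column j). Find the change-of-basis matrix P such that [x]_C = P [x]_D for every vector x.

[[-1, -1], [2, 0]]

Take x = uj: its D-coordinates are the j-th standard unit vector, so P e_j — column j of P — equals [uj]_C.
u1 = -g1 + 2g2, giving column 1 = (-1, 2); repeating for each j gives P = [[-1, -1], [2, 0]].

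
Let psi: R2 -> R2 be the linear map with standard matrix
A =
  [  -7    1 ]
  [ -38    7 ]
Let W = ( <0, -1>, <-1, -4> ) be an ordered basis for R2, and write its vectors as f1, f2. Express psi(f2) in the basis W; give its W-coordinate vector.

<2, -3>

Column 2 of [psi]_W is the W-coordinate vector of psi(f2).
In standard coordinates psi(f2) = A f2 = <3, 10>.
Converting to W: <3, 10> = 2f1 - 3f2, so the coordinate vector is <2, -3>.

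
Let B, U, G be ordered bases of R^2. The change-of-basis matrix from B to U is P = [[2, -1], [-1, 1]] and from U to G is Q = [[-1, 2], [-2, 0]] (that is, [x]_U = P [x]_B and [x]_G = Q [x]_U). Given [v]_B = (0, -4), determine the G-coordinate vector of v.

First [v]_U = P [v]_B = (4, -4).
Then [v]_G = Q [v]_U = (-12, -8).

(-12, -8)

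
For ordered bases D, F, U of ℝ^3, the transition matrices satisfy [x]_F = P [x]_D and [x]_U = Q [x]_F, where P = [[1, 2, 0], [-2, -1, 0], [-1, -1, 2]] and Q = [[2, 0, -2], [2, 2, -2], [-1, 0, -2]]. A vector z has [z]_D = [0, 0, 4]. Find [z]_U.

Apply P to get F-coordinates [0, 0, 8], then Q to get U-coordinates.
The result is [z]_U = [-16, -16, -16].

[-16, -16, -16]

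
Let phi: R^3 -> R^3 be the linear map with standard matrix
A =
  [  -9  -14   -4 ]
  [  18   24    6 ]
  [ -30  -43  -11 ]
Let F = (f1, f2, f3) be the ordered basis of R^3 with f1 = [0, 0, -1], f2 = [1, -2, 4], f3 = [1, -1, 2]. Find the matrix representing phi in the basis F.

Let P have columns f1, ..., f3. Then [phi]_F = P^(-1) A P.
Here det P = -1, so P^(-1) is integer; computing A P first and then P^(-1)(A P) gives [[1, 0, -3], [2, 3, -3], [2, 0, 0]].

[[1, 0, -3], [2, 3, -3], [2, 0, 0]]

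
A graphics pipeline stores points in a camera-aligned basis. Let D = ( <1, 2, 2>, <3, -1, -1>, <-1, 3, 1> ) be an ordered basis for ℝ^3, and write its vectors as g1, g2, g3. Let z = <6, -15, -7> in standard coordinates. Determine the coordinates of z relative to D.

[z]_D is the unique c with M c = z, where M has columns g1, ..., g3.
Solving this 3x3 system gives c = (-1, 1, -4).
Check: -g1 + g2 - 4g3 = <6, -15, -7>.

<-1, 1, -4>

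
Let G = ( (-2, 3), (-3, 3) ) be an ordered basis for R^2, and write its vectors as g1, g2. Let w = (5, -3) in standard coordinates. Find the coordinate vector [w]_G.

[w]_G is the unique c with M c = w, where M has columns g1, g2.
System: -2c_1 - 3c_2 = 5, 3c_1 + 3c_2 = -3; solving gives c_1 = 2, c_2 = -3.
Check: 2g1 - 3g2 = (5, -3).

(2, -3)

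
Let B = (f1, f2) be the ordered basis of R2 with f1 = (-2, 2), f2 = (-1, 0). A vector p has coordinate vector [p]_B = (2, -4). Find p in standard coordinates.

By definition p = 2f1 - 4f2.
Summing componentwise gives (0, 4).

(0, 4)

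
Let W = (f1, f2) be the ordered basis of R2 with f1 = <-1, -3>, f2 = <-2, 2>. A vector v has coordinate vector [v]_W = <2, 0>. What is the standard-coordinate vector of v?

v = M [v]_W, where M has columns f1, f2.
Carrying out the matrix-vector product, v = <-2, -6>.

<-2, -6>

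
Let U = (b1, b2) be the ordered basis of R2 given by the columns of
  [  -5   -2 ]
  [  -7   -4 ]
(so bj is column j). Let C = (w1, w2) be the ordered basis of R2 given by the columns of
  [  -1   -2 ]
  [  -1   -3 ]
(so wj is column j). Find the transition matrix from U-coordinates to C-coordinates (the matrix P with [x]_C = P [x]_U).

[[1, -2], [2, 2]]

Column j of P is [bj]_C, since P maps U-coordinates to C-coordinates.
Expressing b1 in C: b1 = w1 + 2w2, so column 1 of P is <1, 2>.
Doing the same for each bj gives P = [[1, -2], [2, 2]].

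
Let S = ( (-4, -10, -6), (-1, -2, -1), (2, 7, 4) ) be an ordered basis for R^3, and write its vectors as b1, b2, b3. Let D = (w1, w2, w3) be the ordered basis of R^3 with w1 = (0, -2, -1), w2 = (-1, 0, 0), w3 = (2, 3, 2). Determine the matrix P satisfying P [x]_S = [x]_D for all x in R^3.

[[2, 1, -2], [0, 1, 0], [-2, 0, 1]]

Take x = bj: its S-coordinates are the j-th standard unit vector, so P e_j — column j of P — equals [bj]_D.
b1 = 2w1 + 0·w2 - 2w3, giving column 1 = (2, 0, -2); repeating for each j gives P = [[2, 1, -2], [0, 1, 0], [-2, 0, 1]].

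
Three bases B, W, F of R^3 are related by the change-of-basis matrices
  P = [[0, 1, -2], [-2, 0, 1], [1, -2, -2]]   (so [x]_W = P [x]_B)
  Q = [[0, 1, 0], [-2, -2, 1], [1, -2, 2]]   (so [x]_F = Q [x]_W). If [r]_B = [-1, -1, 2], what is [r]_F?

Composing the changes, [r]_F = Q P [r]_B.
Q P = [[-2, 0, 1], [5, -4, 0], [6, -3, -8]]; applying this to [-1, -1, 2] gives [4, -1, -19].

[4, -1, -19]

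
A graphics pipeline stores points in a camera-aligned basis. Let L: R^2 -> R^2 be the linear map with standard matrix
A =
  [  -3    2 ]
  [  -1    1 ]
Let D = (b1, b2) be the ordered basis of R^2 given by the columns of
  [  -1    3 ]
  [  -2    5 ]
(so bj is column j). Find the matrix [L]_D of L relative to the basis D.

[[-2, -1], [-1, 0]]

With P the matrix whose columns are b1, b2, [L]_D = P^(-1) A P.
Column by column: L(b1) = A b1 = [-1, -1]; its D-coordinates [-2, -1] give column 1.
Continuing for each basis vector yields [L]_D = [[-2, -1], [-1, 0]].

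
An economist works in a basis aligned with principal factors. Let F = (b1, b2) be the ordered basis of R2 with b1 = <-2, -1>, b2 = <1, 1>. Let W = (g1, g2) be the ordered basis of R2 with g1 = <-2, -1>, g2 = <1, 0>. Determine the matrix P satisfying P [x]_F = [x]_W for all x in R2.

[[1, -1], [0, -1]]

Column j of P is [bj]_W, since P maps F-coordinates to W-coordinates.
Expressing b1 in W: b1 = g1 + 0·g2, so column 1 of P is <1, 0>.
Doing the same for each bj gives P = [[1, -1], [0, -1]].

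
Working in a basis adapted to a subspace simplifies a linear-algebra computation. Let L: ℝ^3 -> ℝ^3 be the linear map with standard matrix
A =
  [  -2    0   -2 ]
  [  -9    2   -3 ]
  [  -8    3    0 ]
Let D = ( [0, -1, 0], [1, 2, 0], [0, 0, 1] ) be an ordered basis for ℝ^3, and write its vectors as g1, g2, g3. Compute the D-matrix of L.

With P the matrix whose columns are g1, ..., g3, [L]_D = P^(-1) A P.
Column by column: L(g1) = A g1 = [0, -2, -3]; its D-coordinates [2, 0, -3] give column 1.
Continuing for each basis vector yields [L]_D = [[2, 1, -1], [0, -2, -2], [-3, -2, 0]].

[[2, 1, -1], [0, -2, -2], [-3, -2, 0]]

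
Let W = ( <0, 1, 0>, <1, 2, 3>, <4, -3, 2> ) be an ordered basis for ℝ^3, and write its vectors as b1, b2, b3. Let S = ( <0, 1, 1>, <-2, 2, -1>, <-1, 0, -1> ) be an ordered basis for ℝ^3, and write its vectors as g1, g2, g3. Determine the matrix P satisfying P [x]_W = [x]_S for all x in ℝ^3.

[[-1, 2, -1], [1, 0, -1], [-2, -1, -2]]

Column j of P is [bj]_S, since P maps W-coordinates to S-coordinates.
Expressing b1 in S: b1 = -g1 + g2 - 2g3, so column 1 of P is <-1, 1, -2>.
Doing the same for each bj gives P = [[-1, 2, -1], [1, 0, -1], [-2, -1, -2]].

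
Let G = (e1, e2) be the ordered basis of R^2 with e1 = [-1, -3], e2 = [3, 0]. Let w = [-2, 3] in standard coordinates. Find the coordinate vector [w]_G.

We seek scalars with c_1 e1 + c_2 e2 = w; equivalently solve M c = w where the columns of M are e1, e2.
System: -c_1 + 3c_2 = -2, -3c_1 + 0c_2 = 3; solving gives c_1 = -1, c_2 = -1.
Check: -e1 - e2 = [-2, 3].

[-1, -1]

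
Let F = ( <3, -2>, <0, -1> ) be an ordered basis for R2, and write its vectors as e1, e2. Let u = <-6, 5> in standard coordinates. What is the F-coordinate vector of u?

<-2, -1>

Write u = c_1 e1 + c_2 e2 and solve for the c_i.
System: 3c_1 + 0c_2 = -6, -2c_1 - c_2 = 5; solving gives c_1 = -2, c_2 = -1.
Check: -2e1 - e2 = <-6, 5>.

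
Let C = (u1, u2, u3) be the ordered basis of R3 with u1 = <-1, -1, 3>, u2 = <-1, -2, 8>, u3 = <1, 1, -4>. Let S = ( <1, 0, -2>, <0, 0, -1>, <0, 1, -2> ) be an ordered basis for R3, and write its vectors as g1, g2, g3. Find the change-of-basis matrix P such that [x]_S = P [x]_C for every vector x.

[[-1, -1, 1], [1, -2, 0], [-1, -2, 1]]

Let M have columns uj and N have columns gj. Then for every x, N [x]_S = x = M [x]_C, so P = N^(-1) M.
Since det N = 1, N^(-1) has integer entries; multiplying gives P = [[-1, -1, 1], [1, -2, 0], [-1, -2, 1]].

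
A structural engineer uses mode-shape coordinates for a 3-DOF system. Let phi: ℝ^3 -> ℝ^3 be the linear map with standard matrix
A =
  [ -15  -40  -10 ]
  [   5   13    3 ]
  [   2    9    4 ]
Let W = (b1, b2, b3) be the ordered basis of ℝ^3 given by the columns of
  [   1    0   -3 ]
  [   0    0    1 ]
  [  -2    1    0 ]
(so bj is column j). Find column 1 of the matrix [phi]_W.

Compute phi(b1) = A b1 = (5, -1, -6) in standard coordinates.
Then write this in W-coordinates: solve for y in y_1 b1 + ... + y_3 b3 = (5, -1, -6).
This gives y = (2, -2, -1), which is column 1 of [phi]_W.

(2, -2, -1)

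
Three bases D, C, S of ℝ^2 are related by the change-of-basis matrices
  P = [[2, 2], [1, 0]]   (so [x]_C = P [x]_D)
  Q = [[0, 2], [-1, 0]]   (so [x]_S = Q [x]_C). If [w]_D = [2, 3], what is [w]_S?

Apply P to get C-coordinates [10, 2], then Q to get S-coordinates.
The result is [w]_S = [4, -10].

[4, -10]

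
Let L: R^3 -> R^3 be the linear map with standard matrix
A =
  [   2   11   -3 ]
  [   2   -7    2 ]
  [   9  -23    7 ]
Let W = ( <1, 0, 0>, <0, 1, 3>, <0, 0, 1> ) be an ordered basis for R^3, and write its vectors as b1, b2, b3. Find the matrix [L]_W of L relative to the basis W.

[[2, 2, -3], [2, -1, 2], [3, 1, 1]]

The j-th column of [L]_W is [L(bj)]_W.
L(b1) = A b1 = <2, 2, 9> = 2b1 + 2b2 + 3b3, so column 1 is <2, 2, 3>.
Repeating for b2, b3 and assembling the columns gives [[2, 2, -3], [2, -1, 2], [3, 1, 1]].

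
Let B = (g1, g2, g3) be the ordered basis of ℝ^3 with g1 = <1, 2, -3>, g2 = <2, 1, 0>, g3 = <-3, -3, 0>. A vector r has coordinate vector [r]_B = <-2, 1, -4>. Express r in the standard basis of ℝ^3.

<12, 9, 6>

By definition r = -2g1 + g2 - 4g3.
Summing componentwise gives <12, 9, 6>.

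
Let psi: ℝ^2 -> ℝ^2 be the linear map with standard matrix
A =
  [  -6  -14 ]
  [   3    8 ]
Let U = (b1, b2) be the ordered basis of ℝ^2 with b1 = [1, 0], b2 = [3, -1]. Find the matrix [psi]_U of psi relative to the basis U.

With P the matrix whose columns are b1, b2, [psi]_U = P^(-1) A P.
Column by column: psi(b1) = A b1 = [-6, 3]; its U-coordinates [3, -3] give column 1.
Continuing for each basis vector yields [psi]_U = [[3, -1], [-3, -1]].

[[3, -1], [-3, -1]]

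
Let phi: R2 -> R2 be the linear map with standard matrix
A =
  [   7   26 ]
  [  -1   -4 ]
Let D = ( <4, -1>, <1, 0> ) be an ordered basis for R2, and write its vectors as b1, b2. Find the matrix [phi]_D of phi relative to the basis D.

Let P have columns b1, b2. Then [phi]_D = P^(-1) A P.
Here det P = 1, so P^(-1) is integer; computing A P first and then P^(-1)(A P) gives [[0, 1], [2, 3]].

[[0, 1], [2, 3]]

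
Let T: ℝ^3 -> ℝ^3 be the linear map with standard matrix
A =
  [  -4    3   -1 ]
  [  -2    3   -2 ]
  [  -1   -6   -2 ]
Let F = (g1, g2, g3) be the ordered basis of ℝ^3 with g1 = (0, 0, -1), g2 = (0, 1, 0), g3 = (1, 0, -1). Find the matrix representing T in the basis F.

[[-3, 3, 2], [2, 3, 0], [1, 3, -3]]

Let P have columns g1, ..., g3. Then [T]_F = P^(-1) A P.
Here det P = 1, so P^(-1) is integer; computing A P first and then P^(-1)(A P) gives [[-3, 3, 2], [2, 3, 0], [1, 3, -3]].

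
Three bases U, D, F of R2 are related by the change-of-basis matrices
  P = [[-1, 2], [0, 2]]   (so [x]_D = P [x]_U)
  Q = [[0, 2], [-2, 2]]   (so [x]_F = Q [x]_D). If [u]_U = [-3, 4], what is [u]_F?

Composing the changes, [u]_F = Q P [u]_U.
Q P = [[0, 4], [2, 0]]; applying this to [-3, 4] gives [16, -6].

[16, -6]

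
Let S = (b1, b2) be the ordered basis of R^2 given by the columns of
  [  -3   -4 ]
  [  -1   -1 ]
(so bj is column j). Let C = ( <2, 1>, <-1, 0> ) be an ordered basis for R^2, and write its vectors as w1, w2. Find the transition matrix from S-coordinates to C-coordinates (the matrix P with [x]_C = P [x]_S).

[[-1, -1], [1, 2]]

Column j of P is [bj]_C, since P maps S-coordinates to C-coordinates.
Expressing b1 in C: b1 = -w1 + w2, so column 1 of P is <-1, 1>.
Doing the same for each bj gives P = [[-1, -1], [1, 2]].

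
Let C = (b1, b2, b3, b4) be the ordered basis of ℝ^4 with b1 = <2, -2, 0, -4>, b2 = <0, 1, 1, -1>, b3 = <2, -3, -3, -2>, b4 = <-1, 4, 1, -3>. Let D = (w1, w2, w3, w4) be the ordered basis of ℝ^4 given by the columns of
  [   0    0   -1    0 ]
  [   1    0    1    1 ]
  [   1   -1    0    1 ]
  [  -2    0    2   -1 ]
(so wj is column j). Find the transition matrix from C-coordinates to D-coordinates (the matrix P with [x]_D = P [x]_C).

[[0, 0, -1, 2], [0, 0, 2, 2], [-2, 0, -2, 1], [0, 1, 0, 1]]

Let M have columns bj and N have columns wj. Then for every x, N [x]_D = x = M [x]_C, so P = N^(-1) M.
Since det N = 1, N^(-1) has integer entries; multiplying gives P = [[0, 0, -1, 2], [0, 0, 2, 2], [-2, 0, -2, 1], [0, 1, 0, 1]].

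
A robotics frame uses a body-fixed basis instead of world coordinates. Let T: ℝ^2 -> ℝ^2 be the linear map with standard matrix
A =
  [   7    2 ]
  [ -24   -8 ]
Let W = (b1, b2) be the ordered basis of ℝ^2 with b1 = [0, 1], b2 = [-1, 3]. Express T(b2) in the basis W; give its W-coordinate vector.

[-3, 1]

Compute T(b2) = A b2 = [-1, 0] in standard coordinates.
Then write this in W-coordinates: solve for y in y_1 b1 + y_2 b2 = [-1, 0].
This gives y = [-3, 1], which is column 2 of [T]_W.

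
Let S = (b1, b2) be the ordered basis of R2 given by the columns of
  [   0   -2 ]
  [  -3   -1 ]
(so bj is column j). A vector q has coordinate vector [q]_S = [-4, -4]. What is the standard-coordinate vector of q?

[8, 16]

By definition q = -4b1 - 4b2.
Summing componentwise gives [8, 16].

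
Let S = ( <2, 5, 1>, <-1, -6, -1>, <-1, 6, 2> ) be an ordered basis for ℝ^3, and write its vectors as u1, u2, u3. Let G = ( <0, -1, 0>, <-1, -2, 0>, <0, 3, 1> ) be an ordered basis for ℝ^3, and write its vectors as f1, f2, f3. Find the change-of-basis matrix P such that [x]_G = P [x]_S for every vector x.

[[2, 1, -2], [-2, 1, 1], [1, -1, 2]]

Take x = uj: its S-coordinates are the j-th standard unit vector, so P e_j — column j of P — equals [uj]_G.
u1 = 2f1 - 2f2 + f3, giving column 1 = <2, -2, 1>; repeating for each j gives P = [[2, 1, -2], [-2, 1, 1], [1, -1, 2]].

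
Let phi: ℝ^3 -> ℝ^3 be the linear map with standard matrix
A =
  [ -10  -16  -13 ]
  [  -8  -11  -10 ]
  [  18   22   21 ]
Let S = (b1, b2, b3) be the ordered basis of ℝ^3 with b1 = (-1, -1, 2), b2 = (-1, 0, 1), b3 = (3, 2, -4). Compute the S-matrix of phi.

[[3, -2, 2], [0, -1, 2], [1, -2, -2]]

With P the matrix whose columns are b1, ..., b3, [phi]_S = P^(-1) A P.
Column by column: phi(b1) = A b1 = (0, -1, 2); its S-coordinates (3, 0, 1) give column 1.
Continuing for each basis vector yields [phi]_S = [[3, -2, 2], [0, -1, 2], [1, -2, -2]].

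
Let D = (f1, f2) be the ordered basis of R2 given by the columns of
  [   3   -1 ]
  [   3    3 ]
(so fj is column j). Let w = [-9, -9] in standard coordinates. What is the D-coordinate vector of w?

Write w = c_1 f1 + c_2 f2 and solve for the c_i.
System: 3c_1 - c_2 = -9, 3c_1 + 3c_2 = -9; solving gives c_1 = -3, c_2 = 0.
Check: -3f1 + 0·f2 = [-9, -9].

[-3, 0]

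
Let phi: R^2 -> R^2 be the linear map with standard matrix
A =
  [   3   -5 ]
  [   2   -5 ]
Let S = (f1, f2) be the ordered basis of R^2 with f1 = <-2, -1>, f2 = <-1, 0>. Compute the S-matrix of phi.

[[-1, 2], [3, -1]]

With P the matrix whose columns are f1, f2, [phi]_S = P^(-1) A P.
Column by column: phi(f1) = A f1 = <-1, 1>; its S-coordinates <-1, 3> give column 1.
Continuing for each basis vector yields [phi]_S = [[-1, 2], [3, -1]].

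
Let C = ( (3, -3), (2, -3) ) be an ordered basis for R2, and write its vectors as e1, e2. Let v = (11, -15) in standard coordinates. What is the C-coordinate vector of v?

Write v = c_1 e1 + c_2 e2 and solve for the c_i.
System: 3c_1 + 2c_2 = 11, -3c_1 - 3c_2 = -15; solving gives c_1 = 1, c_2 = 4.
Check: e1 + 4e2 = (11, -15).

(1, 4)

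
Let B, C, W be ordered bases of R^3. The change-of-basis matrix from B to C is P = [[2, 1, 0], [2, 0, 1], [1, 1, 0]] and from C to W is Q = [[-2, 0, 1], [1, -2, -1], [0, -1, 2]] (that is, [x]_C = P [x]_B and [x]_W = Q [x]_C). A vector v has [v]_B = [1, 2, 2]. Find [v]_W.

[-5, -7, 2]

Composing the changes, [v]_W = Q P [v]_B.
Q P = [[-3, -1, 0], [-3, 0, -2], [0, 2, -1]]; applying this to [1, 2, 2] gives [-5, -7, 2].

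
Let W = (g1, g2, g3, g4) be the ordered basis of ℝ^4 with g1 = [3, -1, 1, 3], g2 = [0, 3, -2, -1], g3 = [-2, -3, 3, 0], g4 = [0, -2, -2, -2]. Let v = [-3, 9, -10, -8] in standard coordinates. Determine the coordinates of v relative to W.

We seek scalars with c_1 g1 + ... + c_4 g4 = v; equivalently solve M c = v where the columns of M are g1, ..., g4.
Solving this 4x4 system gives c = (-3, -1, -3, 0).
Check: -3g1 - g2 - 3g3 + 0·g4 = [-3, 9, -10, -8].

[-3, -1, -3, 0]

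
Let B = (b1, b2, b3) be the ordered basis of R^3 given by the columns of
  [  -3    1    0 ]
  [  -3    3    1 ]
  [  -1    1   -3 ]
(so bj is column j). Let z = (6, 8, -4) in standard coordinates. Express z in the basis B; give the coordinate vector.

We seek scalars with c_1 b1 + ... + c_3 b3 = z; equivalently solve M c = z where the columns of M are b1, ..., b3.
Row-reducing the augmented matrix [M | z] gives c = (-2, 0, 2).
Check: -2b1 + 0·b2 + 2b3 = (6, 8, -4).

(-2, 0, 2)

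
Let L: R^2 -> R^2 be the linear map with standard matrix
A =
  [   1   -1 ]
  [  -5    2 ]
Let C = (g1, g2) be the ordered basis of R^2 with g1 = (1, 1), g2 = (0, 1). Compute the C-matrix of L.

[[0, -1], [-3, 3]]

Let P have columns g1, g2. Then [L]_C = P^(-1) A P.
Here det P = 1, so P^(-1) is integer; computing A P first and then P^(-1)(A P) gives [[0, -1], [-3, 3]].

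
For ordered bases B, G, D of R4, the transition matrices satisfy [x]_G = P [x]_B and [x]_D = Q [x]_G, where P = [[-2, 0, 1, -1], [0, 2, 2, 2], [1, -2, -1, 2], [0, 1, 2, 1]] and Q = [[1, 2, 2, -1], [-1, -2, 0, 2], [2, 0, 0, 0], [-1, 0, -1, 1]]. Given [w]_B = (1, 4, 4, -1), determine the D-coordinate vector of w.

(-6, -9, 6, 21)

First [w]_G = P [w]_B = (3, 14, -13, 11).
Then [w]_D = Q [w]_G = (-6, -9, 6, 21).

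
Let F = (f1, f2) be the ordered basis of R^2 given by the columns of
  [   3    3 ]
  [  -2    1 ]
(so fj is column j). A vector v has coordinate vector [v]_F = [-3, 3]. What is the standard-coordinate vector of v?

[0, 9]

By definition v = -3f1 + 3f2.
Summing componentwise gives [0, 9].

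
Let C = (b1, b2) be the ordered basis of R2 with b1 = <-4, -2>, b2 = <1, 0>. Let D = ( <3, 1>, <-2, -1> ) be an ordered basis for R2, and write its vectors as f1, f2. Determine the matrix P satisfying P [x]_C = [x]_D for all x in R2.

[[0, 1], [2, 1]]

Column j of P is [bj]_D, since P maps C-coordinates to D-coordinates.
Expressing b1 in D: b1 = 0·f1 + 2f2, so column 1 of P is <0, 2>.
Doing the same for each bj gives P = [[0, 1], [2, 1]].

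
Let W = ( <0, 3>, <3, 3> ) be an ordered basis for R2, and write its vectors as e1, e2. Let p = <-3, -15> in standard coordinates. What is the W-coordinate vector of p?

Write p = c_1 e1 + c_2 e2 and solve for the c_i.
System: 0c_1 + 3c_2 = -3, 3c_1 + 3c_2 = -15; solving gives c_1 = -4, c_2 = -1.
Check: -4e1 - e2 = <-3, -15>.

<-4, -1>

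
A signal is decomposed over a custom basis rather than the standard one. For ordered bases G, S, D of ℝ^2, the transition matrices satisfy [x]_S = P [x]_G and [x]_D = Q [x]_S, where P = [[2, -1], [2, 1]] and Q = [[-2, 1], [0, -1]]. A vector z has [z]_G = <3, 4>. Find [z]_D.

<6, -10>

Apply P to get S-coordinates <2, 10>, then Q to get D-coordinates.
The result is [z]_D = <6, -10>.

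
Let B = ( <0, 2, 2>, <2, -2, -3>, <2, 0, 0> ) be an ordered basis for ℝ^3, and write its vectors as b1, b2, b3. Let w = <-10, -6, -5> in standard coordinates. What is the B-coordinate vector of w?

<-4, -1, -4>

[w]_B is the unique c with M c = w, where M has columns b1, ..., b3.
Solving this 3x3 system gives c = (-4, -1, -4).
Check: -4b1 - b2 - 4b3 = <-10, -6, -5>.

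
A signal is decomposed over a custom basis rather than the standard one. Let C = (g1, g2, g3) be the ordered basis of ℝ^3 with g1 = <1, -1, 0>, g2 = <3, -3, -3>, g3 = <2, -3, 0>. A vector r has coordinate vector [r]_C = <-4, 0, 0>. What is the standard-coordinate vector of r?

<-4, 4, 0>

The coordinates say r = -4g1 + 0·g2 + 0·g3; adding the scaled basis vectors gives <-4, 4, 0>.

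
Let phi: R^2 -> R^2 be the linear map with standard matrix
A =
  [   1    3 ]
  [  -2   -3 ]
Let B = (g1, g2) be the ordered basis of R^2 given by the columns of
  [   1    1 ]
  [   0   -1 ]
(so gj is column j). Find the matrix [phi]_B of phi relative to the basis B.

The j-th column of [phi]_B is [phi(gj)]_B.
phi(g1) = A g1 = <1, -2> = -g1 + 2g2, so column 1 is <-1, 2>.
Repeating for g2 and assembling the columns gives [[-1, -1], [2, -1]].

[[-1, -1], [2, -1]]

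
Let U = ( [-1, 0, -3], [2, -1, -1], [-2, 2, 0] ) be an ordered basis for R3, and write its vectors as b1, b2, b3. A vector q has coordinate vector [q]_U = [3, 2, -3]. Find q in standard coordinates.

[7, -8, -11]

By definition q = 3b1 + 2b2 - 3b3.
Summing componentwise gives [7, -8, -11].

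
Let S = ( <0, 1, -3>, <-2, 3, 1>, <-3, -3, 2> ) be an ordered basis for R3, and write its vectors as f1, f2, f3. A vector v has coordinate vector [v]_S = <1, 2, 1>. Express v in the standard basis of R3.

<-7, 4, 1>

The coordinates say v = f1 + 2f2 + f3; adding the scaled basis vectors gives <-7, 4, 1>.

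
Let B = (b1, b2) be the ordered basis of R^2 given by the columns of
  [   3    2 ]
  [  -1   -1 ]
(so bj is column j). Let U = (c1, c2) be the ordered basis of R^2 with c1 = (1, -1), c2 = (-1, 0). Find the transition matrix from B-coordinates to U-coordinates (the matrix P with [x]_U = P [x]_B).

[[1, 1], [-2, -1]]

Column j of P is [bj]_U, since P maps B-coordinates to U-coordinates.
Expressing b1 in U: b1 = c1 - 2c2, so column 1 of P is (1, -2).
Doing the same for each bj gives P = [[1, 1], [-2, -1]].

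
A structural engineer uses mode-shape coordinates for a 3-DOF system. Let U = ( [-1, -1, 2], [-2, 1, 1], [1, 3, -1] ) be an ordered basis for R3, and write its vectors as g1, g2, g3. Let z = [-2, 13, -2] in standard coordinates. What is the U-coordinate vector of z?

[-1, 3, 3]

We seek scalars with c_1 g1 + ... + c_3 g3 = z; equivalently solve M c = z where the columns of M are g1, ..., g3.
Gaussian elimination on [M | z] yields c = (-1, 3, 3).
Check: -g1 + 3g2 + 3g3 = [-2, 13, -2].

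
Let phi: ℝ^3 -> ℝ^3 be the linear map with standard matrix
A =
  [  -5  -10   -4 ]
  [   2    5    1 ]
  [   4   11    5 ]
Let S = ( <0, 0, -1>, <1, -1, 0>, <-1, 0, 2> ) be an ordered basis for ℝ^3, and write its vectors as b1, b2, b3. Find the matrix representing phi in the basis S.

[[-1, 3, 0], [1, 3, 0], [-3, -2, 3]]

Let P have columns b1, ..., b3. Then [phi]_S = P^(-1) A P.
Here det P = 1, so P^(-1) is integer; computing A P first and then P^(-1)(A P) gives [[-1, 3, 0], [1, 3, 0], [-3, -2, 3]].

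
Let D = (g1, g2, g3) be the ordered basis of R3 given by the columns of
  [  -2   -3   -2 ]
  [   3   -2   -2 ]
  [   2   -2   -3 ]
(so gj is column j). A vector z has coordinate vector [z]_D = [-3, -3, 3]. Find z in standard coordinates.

The coordinates say z = -3g1 - 3g2 + 3g3; adding the scaled basis vectors gives [9, -9, -9].

[9, -9, -9]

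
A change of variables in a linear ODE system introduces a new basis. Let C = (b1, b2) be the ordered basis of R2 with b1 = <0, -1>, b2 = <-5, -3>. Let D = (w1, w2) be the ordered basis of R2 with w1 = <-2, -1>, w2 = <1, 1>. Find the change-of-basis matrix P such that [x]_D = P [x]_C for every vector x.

[[-1, 2], [-2, -1]]

Let M have columns bj and N have columns wj. Then for every x, N [x]_D = x = M [x]_C, so P = N^(-1) M.
Since det N = -1, N^(-1) has integer entries; multiplying gives P = [[-1, 2], [-2, -1]].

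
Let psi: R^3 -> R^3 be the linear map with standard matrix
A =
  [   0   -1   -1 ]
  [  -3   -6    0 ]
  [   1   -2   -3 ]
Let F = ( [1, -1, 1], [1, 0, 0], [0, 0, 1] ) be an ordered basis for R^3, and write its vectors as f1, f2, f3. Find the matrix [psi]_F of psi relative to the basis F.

[[-3, 3, 0], [3, -3, -1], [3, -2, -3]]

Let P have columns f1, ..., f3. Then [psi]_F = P^(-1) A P.
Here det P = 1, so P^(-1) is integer; computing A P first and then P^(-1)(A P) gives [[-3, 3, 0], [3, -3, -1], [3, -2, -3]].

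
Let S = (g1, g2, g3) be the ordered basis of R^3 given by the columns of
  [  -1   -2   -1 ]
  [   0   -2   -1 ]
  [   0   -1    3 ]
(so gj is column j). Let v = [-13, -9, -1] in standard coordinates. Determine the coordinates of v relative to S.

[4, 4, 1]

We seek scalars with c_1 g1 + ... + c_3 g3 = v; equivalently solve M c = v where the columns of M are g1, ..., g3.
Row-reducing the augmented matrix [M | v] gives c = (4, 4, 1).
Check: 4g1 + 4g2 + g3 = [-13, -9, -1].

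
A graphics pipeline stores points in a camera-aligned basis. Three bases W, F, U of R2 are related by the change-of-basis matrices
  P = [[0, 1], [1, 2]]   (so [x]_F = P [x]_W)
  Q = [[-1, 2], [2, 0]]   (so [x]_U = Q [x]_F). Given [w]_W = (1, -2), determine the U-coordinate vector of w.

(-4, -4)

Composing the changes, [w]_U = Q P [w]_W.
Q P = [[2, 3], [0, 2]]; applying this to (1, -2) gives (-4, -4).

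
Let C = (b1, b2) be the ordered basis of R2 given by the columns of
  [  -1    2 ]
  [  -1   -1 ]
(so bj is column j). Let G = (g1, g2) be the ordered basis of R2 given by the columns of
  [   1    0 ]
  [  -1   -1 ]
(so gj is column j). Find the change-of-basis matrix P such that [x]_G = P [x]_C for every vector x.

Let M have columns bj and N have columns gj. Then for every x, N [x]_G = x = M [x]_C, so P = N^(-1) M.
Since det N = -1, N^(-1) has integer entries; multiplying gives P = [[-1, 2], [2, -1]].

[[-1, 2], [2, -1]]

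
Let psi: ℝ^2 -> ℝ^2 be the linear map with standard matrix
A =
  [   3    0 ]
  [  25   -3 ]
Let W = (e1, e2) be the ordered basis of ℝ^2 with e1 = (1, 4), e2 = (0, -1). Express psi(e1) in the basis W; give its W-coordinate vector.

(3, -1)

Column 1 of [psi]_W is the W-coordinate vector of psi(e1).
In standard coordinates psi(e1) = A e1 = (3, 13).
Converting to W: (3, 13) = 3e1 - e2, so the coordinate vector is (3, -1).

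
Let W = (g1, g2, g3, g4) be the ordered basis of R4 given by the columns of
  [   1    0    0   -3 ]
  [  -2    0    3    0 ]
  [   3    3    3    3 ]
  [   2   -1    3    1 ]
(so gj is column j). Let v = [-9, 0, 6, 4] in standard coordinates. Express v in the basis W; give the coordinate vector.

[0, -1, 0, 3]

[v]_W is the unique c with M c = v, where M has columns g1, ..., g4.
Gaussian elimination on [M | v] yields c = (0, -1, 0, 3).
Check: 0·g1 - g2 + 0·g3 + 3g4 = [-9, 0, 6, 4].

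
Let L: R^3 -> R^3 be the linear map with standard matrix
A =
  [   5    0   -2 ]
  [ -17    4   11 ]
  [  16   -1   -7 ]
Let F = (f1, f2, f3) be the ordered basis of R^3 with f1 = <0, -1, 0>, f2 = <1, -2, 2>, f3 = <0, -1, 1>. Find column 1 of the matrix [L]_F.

Compute L(f1) = A f1 = <0, -4, 1> in standard coordinates.
Then write this in F-coordinates: solve for y in y_1 f1 + ... + y_3 f3 = <0, -4, 1>.
This gives y = <3, 0, 1>, which is column 1 of [L]_F.

<3, 0, 1>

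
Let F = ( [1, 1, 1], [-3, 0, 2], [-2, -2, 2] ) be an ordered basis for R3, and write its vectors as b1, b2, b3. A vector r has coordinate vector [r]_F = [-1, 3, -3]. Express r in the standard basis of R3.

By definition r = -b1 + 3b2 - 3b3.
Summing componentwise gives [-4, 5, -1].

[-4, 5, -1]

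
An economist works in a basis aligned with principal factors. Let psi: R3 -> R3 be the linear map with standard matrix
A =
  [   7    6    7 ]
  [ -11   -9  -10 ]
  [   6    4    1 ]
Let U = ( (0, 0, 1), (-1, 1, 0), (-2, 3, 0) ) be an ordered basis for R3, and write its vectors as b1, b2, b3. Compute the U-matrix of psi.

[[1, -2, 0], [-1, -1, -2], [-3, 1, -1]]

Let P have columns b1, ..., b3. Then [psi]_U = P^(-1) A P.
Here det P = -1, so P^(-1) is integer; computing A P first and then P^(-1)(A P) gives [[1, -2, 0], [-1, -1, -2], [-3, 1, -1]].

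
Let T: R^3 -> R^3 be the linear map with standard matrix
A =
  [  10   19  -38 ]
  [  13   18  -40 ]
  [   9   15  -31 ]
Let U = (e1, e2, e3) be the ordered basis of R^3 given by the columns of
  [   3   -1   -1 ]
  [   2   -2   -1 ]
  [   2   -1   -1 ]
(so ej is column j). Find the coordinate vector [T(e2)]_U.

Compute T(e2) = A e2 = (-10, -9, -8) in standard coordinates.
Then write this in U-coordinates: solve for y in y_1 e1 + ... + y_3 e3 = (-10, -9, -8).
This gives y = (-2, 1, 3), which is column 2 of [T]_U.

(-2, 1, 3)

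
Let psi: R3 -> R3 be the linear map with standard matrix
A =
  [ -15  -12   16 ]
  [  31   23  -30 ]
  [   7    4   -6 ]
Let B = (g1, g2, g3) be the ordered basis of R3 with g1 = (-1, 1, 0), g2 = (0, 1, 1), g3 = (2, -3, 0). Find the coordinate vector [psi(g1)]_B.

(1, -3, 2)

Column 1 of [psi]_B is the B-coordinate vector of psi(g1).
In standard coordinates psi(g1) = A g1 = (3, -8, -3).
Converting to B: (3, -8, -3) = g1 - 3g2 + 2g3, so the coordinate vector is (1, -3, 2).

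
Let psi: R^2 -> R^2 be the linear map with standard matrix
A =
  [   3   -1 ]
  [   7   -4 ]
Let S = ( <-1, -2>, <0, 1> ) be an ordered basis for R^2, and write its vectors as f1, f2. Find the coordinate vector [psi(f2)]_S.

<1, -2>

Column 2 of [psi]_S is the S-coordinate vector of psi(f2).
In standard coordinates psi(f2) = A f2 = <-1, -4>.
Converting to S: <-1, -4> = f1 - 2f2, so the coordinate vector is <1, -2>.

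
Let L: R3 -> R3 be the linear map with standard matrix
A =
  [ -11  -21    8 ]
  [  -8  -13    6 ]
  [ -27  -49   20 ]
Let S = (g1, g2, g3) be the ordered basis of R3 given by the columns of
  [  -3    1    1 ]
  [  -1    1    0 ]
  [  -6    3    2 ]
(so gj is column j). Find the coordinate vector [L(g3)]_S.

(-1, 3, -1)

Compute L(g3) = A g3 = (5, 4, 13) in standard coordinates.
Then write this in S-coordinates: solve for y in y_1 g1 + ... + y_3 g3 = (5, 4, 13).
This gives y = (-1, 3, -1), which is column 3 of [L]_S.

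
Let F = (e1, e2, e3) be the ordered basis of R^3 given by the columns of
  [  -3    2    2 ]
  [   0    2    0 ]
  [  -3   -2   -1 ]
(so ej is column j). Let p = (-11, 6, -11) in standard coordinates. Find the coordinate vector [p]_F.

(3, 3, -4)

We seek scalars with c_1 e1 + ... + c_3 e3 = p; equivalently solve M c = p where the columns of M are e1, ..., e3.
Gaussian elimination on [M | p] yields c = (3, 3, -4).
Check: 3e1 + 3e2 - 4e3 = (-11, 6, -11).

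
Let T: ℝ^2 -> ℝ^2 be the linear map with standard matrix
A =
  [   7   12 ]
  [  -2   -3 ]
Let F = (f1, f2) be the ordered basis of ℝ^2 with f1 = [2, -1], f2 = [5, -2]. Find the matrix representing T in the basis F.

The j-th column of [T]_F is [T(fj)]_F.
T(f1) = A f1 = [2, -1] = f1 + 0·f2, so column 1 is [1, 0].
Repeating for f2 and assembling the columns gives [[1, -2], [0, 3]].

[[1, -2], [0, 3]]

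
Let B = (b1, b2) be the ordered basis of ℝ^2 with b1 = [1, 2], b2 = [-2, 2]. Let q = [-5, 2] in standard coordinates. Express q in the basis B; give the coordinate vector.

[q]_B is the unique c with M c = q, where M has columns b1, b2.
System: c_1 - 2c_2 = -5, 2c_1 + 2c_2 = 2; solving gives c_1 = -1, c_2 = 2.
Check: -b1 + 2b2 = [-5, 2].

[-1, 2]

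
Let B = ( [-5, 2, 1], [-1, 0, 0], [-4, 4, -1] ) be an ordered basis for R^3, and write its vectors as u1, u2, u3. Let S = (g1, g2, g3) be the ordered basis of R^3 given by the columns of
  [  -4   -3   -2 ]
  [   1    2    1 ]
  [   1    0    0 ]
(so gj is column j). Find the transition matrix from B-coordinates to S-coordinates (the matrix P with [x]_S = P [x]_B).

Column j of P is [uj]_S, since P maps B-coordinates to S-coordinates.
Expressing u1 in S: u1 = g1 + g2 - g3, so column 1 of P is [1, 1, -1].
Doing the same for each uj gives P = [[1, 0, -1], [1, -1, 2], [-1, 2, 1]].

[[1, 0, -1], [1, -1, 2], [-1, 2, 1]]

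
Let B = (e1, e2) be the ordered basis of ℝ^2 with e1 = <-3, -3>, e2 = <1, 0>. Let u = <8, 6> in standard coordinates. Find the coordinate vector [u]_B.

<-2, 2>

Write u = c_1 e1 + c_2 e2 and solve for the c_i.
System: -3c_1 + c_2 = 8, -3c_1 + 0c_2 = 6; solving gives c_1 = -2, c_2 = 2.
Check: -2e1 + 2e2 = <8, 6>.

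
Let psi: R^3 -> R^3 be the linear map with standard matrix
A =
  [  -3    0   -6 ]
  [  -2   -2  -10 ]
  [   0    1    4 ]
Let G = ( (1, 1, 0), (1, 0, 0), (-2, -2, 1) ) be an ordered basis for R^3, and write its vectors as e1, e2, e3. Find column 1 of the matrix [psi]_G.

(-2, 1, 1)

Column 1 of [psi]_G is the G-coordinate vector of psi(e1).
In standard coordinates psi(e1) = A e1 = (-3, -4, 1).
Converting to G: (-3, -4, 1) = -2e1 + e2 + e3, so the coordinate vector is (-2, 1, 1).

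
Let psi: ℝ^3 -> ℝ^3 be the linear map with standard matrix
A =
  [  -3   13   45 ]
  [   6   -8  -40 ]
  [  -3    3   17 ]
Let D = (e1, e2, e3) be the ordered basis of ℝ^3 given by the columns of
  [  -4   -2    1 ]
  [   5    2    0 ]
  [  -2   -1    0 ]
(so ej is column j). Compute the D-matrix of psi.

With P the matrix whose columns are e1, ..., e3, [psi]_D = P^(-1) A P.
Column by column: psi(e1) = A e1 = [-13, 16, -7]; its D-coordinates [2, 3, 1] give column 1.
Continuing for each basis vector yields [psi]_D = [[2, 2, 0], [3, 1, 3], [1, -3, 3]].

[[2, 2, 0], [3, 1, 3], [1, -3, 3]]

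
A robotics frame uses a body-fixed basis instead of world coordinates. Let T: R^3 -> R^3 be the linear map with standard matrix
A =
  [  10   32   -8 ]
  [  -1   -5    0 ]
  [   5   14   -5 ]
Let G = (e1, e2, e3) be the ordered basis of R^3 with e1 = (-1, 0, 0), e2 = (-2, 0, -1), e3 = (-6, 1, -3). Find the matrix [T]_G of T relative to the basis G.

The j-th column of [T]_G is [T(ej)]_G.
T(e1) = A e1 = (-10, 1, -5) = 0·e1 + 2e2 + e3, so column 1 is (0, 2, 1).
Repeating for e2, e3 and assembling the columns gives [[0, 2, 2], [2, -1, -2], [1, 2, 1]].

[[0, 2, 2], [2, -1, -2], [1, 2, 1]]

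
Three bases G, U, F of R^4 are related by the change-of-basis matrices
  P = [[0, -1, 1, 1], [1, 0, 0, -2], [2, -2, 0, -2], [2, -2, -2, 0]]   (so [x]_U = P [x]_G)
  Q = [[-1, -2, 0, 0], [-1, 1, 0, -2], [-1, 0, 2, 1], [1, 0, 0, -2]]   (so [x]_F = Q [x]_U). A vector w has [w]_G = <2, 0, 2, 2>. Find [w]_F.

First [w]_U = P [w]_G = <4, -2, 0, 0>.
Then [w]_F = Q [w]_U = <0, -6, -4, 4>.

<0, -6, -4, 4>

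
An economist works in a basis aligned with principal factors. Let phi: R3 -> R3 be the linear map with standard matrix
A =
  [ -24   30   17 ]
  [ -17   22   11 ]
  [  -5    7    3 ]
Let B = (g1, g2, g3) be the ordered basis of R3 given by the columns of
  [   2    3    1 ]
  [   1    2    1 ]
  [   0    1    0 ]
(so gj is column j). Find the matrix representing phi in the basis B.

The j-th column of [phi]_B is [phi(gj)]_B.
phi(g1) = A g1 = <-18, -12, -3> = -3g1 - 3g2 - 3g3, so column 1 is <-3, -3, -3>.
Repeating for g2, g3 and assembling the columns gives [[-3, -1, -1], [-3, 2, 2], [-3, 1, 2]].

[[-3, -1, -1], [-3, 2, 2], [-3, 1, 2]]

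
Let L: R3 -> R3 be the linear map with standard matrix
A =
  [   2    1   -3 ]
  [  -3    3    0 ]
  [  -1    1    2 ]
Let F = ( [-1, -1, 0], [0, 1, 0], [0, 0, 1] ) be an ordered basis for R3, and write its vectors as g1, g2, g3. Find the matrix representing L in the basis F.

[[3, -1, 3], [3, 2, 3], [0, 1, 2]]

Let P have columns g1, ..., g3. Then [L]_F = P^(-1) A P.
Here det P = -1, so P^(-1) is integer; computing A P first and then P^(-1)(A P) gives [[3, -1, 3], [3, 2, 3], [0, 1, 2]].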